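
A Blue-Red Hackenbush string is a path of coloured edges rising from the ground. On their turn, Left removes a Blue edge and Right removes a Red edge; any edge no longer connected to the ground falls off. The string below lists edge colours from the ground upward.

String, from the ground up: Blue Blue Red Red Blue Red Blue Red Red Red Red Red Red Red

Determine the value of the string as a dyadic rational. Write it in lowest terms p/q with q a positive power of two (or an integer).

Prefix values for Blue Blue Red Red Blue Red Blue Red Red Red Red Red Red Red via {L|R} + simplicity:
val_1 [B]  L=[0]  R=[]  = 1
val_2 [BB]  L=[0, 1]  R=[]  = 2
val_3 [BBR]  L=[0, 1]  R=[2]  = 3/2
val_4 [BBRR]  L=[0, 1]  R=[3/2, 2]  = 5/4
val_5 [BBRRB]  L=[0, 1, 5/4]  R=[3/2, 2]  = 11/8
val_6 [BBRRBR]  L=[0, 1, 5/4]  R=[11/8, 3/2, 2]  = 21/16
val_7 [BBRRBRB]  L=[0, 1, 5/4, 21/16]  R=[11/8, 3/2, 2]  = 43/32
val_8 [BBRRBRBR]  L=[0, 1, 5/4, 21/16]  R=[43/32, 11/8, 3/2, 2]  = 85/64
val_9 [BBRRBRBRR]  L=[0, 1, 5/4, 21/16]  R=[85/64, 43/32, 11/8, 3/2, 2]  = 169/128
val_10 [BBRRBRBRRR]  L=[0, 1, 5/4, 21/16]  R=[169/128, 85/64, 43/32, 11/8, 3/2, 2]  = 337/256
val_11 [BBRRBRBRRRR]  L=[0, 1, 5/4, 21/16]  R=[337/256, 169/128, 85/64, 43/32, 11/8, 3/2, 2]  = 673/512
val_12 [BBRRBRBRRRRR]  L=[0, 1, 5/4, 21/16]  R=[673/512, 337/256, 169/128, 85/64, 43/32, 11/8, 3/2, 2]  = 1345/1024
val_13 [BBRRBRBRRRRRR]  L=[0, 1, 5/4, 21/16]  R=[1345/1024, 673/512, 337/256, 169/128, 85/64, 43/32, 11/8, 3/2, 2]  = 2689/2048
val_14 [BBRRBRBRRRRRRR]  L=[0, 1, 5/4, 21/16]  R=[2689/2048, 1345/1024, 673/512, 337/256, 169/128, 85/64, 43/32, 11/8, 3/2, 2]  = 5377/4096

5377/4096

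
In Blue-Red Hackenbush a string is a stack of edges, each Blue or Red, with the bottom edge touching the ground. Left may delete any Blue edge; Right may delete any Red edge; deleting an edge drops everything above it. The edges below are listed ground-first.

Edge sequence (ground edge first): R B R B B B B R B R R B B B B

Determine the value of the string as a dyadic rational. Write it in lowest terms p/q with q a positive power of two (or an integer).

Prefix values for R B R B B B B R B R R B B B B via {L|R} + simplicity:
value_1 [R]  L=[·]  R=[0]  → -1
value_2 [RB]  L=[-1]  R=[0]  → -1/2
value_3 [RBR]  L=[-1]  R=[-1/2 0]  → -3/4
value_4 [RBRB]  L=[-1 -3/4]  R=[-1/2 0]  → -5/8
value_5 [RBRBB]  L=[-1 -3/4 -5/8]  R=[-1/2 0]  → -9/16
value_6 [RBRBBB]  L=[-1 -3/4 -5/8 -9/16]  R=[-1/2 0]  → -17/32
value_7 [RBRBBBB]  L=[-1 -3/4 -5/8 -9/16 -17/32]  R=[-1/2 0]  → -33/64
value_8 [RBRBBBBR]  L=[-1 -3/4 -5/8 -9/16 -17/32]  R=[-33/64 -1/2 0]  → -67/128
value_9 [RBRBBBBRB]  L=[-1 -3/4 -5/8 -9/16 -17/32 -67/128]  R=[-33/64 -1/2 0]  → -133/256
value_10 [RBRBBBBRBR]  L=[-1 -3/4 -5/8 -9/16 -17/32 -67/128]  R=[-133/256 -33/64 -1/2 0]  → -267/512
value_11 [RBRBBBBRBRR]  L=[-1 -3/4 -5/8 -9/16 -17/32 -67/128]  R=[-267/512 -133/256 -33/64 -1/2 0]  → -535/1024
value_12 [RBRBBBBRBRRB]  L=[-1 -3/4 -5/8 -9/16 -17/32 -67/128 -535/1024]  R=[-267/512 -133/256 -33/64 -1/2 0]  → -1069/2048
value_13 [RBRBBBBRBRRBB]  L=[-1 -3/4 -5/8 -9/16 -17/32 -67/128 -535/1024 -1069/2048]  R=[-267/512 -133/256 -33/64 -1/2 0]  → -2137/4096
value_14 [RBRBBBBRBRRBBB]  L=[-1 -3/4 -5/8 -9/16 -17/32 -67/128 -535/1024 -1069/2048 -2137/4096]  R=[-267/512 -133/256 -33/64 -1/2 0]  → -4273/8192
value_15 [RBRBBBBRBRRBBBB]  L=[-1 -3/4 -5/8 -9/16 -17/32 -67/128 -535/1024 -1069/2048 -2137/4096 -4273/8192]  R=[-267/512 -133/256 -33/64 -1/2 0]  → -8545/16384

-8545/16384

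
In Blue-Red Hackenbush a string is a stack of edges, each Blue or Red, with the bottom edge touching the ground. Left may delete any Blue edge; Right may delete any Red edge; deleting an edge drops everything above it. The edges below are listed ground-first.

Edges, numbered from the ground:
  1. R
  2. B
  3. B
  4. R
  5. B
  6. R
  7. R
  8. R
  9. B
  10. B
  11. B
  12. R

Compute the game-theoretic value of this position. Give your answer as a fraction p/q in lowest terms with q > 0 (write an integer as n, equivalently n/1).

edge 1 of 12 (R): {  | 0 } => -1
edge 2 of 12 (B): { -1 | 0 } => -1/2
edge 3 of 12 (B): { -1 -1/2 | 0 } => -1/4
edge 4 of 12 (R): { -1 -1/2 | -1/4 0 } => -3/8
edge 5 of 12 (B): { -1 -1/2 -3/8 | -1/4 0 } => -5/16
edge 6 of 12 (R): { -1 -1/2 -3/8 | -5/16 -1/4 0 } => -11/32
edge 7 of 12 (R): { -1 -1/2 -3/8 | -11/32 -5/16 -1/4 0 } => -23/64
edge 8 of 12 (R): { -1 -1/2 -3/8 | -23/64 -11/32 -5/16 -1/4 0 } => -47/128
edge 9 of 12 (B): { -1 -1/2 -3/8 -47/128 | -23/64 -11/32 -5/16 -1/4 0 } => -93/256
edge 10 of 12 (B): { -1 -1/2 -3/8 -47/128 -93/256 | -23/64 -11/32 -5/16 -1/4 0 } => -185/512
edge 11 of 12 (B): { -1 -1/2 -3/8 -47/128 -93/256 -185/512 | -23/64 -11/32 -5/16 -1/4 0 } => -369/1024
edge 12 of 12 (R): { -1 -1/2 -3/8 -47/128 -93/256 -185/512 | -369/1024 -23/64 -11/32 -5/16 -1/4 0 } => -739/2048

-739/2048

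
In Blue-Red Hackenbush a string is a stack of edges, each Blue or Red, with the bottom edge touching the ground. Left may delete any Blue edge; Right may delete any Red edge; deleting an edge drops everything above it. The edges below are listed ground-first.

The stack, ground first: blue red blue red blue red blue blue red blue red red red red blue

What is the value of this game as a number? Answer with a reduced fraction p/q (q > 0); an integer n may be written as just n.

v_1 [b]  L=[0]  R=[none]  gives 1
v_2 [br]  L=[0]  R=[1]  gives 1/2
v_3 [brb]  L=[0; 1/2]  R=[1]  gives 3/4
v_4 [brbr]  L=[0; 1/2]  R=[3/4; 1]  gives 5/8
v_5 [brbrb]  L=[0; 1/2; 5/8]  R=[3/4; 1]  gives 11/16
v_6 [brbrbr]  L=[0; 1/2; 5/8]  R=[11/16; 3/4; 1]  gives 21/32
v_7 [brbrbrb]  L=[0; 1/2; 5/8; 21/32]  R=[11/16; 3/4; 1]  gives 43/64
v_8 [brbrbrbb]  L=[0; 1/2; 5/8; 21/32; 43/64]  R=[11/16; 3/4; 1]  gives 87/128
v_9 [brbrbrbbr]  L=[0; 1/2; 5/8; 21/32; 43/64]  R=[87/128; 11/16; 3/4; 1]  gives 173/256
v_10 [brbrbrbbrb]  L=[0; 1/2; 5/8; 21/32; 43/64; 173/256]  R=[87/128; 11/16; 3/4; 1]  gives 347/512
v_11 [brbrbrbbrbr]  L=[0; 1/2; 5/8; 21/32; 43/64; 173/256]  R=[347/512; 87/128; 11/16; 3/4; 1]  gives 693/1024
v_12 [brbrbrbbrbrr]  L=[0; 1/2; 5/8; 21/32; 43/64; 173/256]  R=[693/1024; 347/512; 87/128; 11/16; 3/4; 1]  gives 1385/2048
v_13 [brbrbrbbrbrrr]  L=[0; 1/2; 5/8; 21/32; 43/64; 173/256]  R=[1385/2048; 693/1024; 347/512; 87/128; 11/16; 3/4; 1]  gives 2769/4096
v_14 [brbrbrbbrbrrrr]  L=[0; 1/2; 5/8; 21/32; 43/64; 173/256]  R=[2769/4096; 1385/2048; 693/1024; 347/512; 87/128; 11/16; 3/4; 1]  gives 5537/8192
v_15 [brbrbrbbrbrrrrb]  L=[0; 1/2; 5/8; 21/32; 43/64; 173/256; 5537/8192]  R=[2769/4096; 1385/2048; 693/1024; 347/512; 87/128; 11/16; 3/4; 1]  gives 11075/16384

11075/16384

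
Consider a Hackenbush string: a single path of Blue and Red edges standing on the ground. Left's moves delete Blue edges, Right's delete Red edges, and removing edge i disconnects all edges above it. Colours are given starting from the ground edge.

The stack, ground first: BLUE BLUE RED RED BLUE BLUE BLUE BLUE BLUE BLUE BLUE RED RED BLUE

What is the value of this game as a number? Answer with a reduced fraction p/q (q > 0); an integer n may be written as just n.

Build g(s[:k]) for k = 1..14, string s = BLUE BLUE RED RED BLUE BLUE BLUE BLUE BLUE BLUE BLUE RED RED BLUE.
step 1: add BLUE to get B; options L={ 0 } R={ (no moves) } = 1
step 2: add BLUE to get BB; options L={ 0 1 } R={ (no moves) } = 2
step 3: add RED to get BBR; options L={ 0 1 } R={ 2 } = 3/2
step 4: add RED to get BBRR; options L={ 0 1 } R={ 3/2 2 } = 5/4
step 5: add BLUE to get BBRRB; options L={ 0 1 5/4 } R={ 3/2 2 } = 11/8
step 6: add BLUE to get BBRRBB; options L={ 0 1 5/4 11/8 } R={ 3/2 2 } = 23/16
step 7: add BLUE to get BBRRBBB; options L={ 0 1 5/4 11/8 23/16 } R={ 3/2 2 } = 47/32
step 8: add BLUE to get BBRRBBBB; options L={ 0 1 5/4 11/8 23/16 47/32 } R={ 3/2 2 } = 95/64
step 9: add BLUE to get BBRRBBBBB; options L={ 0 1 5/4 11/8 23/16 47/32 95/64 } R={ 3/2 2 } = 191/128
step 10: add BLUE to get BBRRBBBBBB; options L={ 0 1 5/4 11/8 23/16 47/32 95/64 191/128 } R={ 3/2 2 } = 383/256
step 11: add BLUE to get BBRRBBBBBBB; options L={ 0 1 5/4 11/8 23/16 47/32 95/64 191/128 383/256 } R={ 3/2 2 } = 767/512
step 12: add RED to get BBRRBBBBBBBR; options L={ 0 1 5/4 11/8 23/16 47/32 95/64 191/128 383/256 } R={ 767/512 3/2 2 } = 1533/1024
step 13: add RED to get BBRRBBBBBBBRR; options L={ 0 1 5/4 11/8 23/16 47/32 95/64 191/128 383/256 } R={ 1533/1024 767/512 3/2 2 } = 3065/2048
step 14: add BLUE to get BBRRBBBBBBBRRB; options L={ 0 1 5/4 11/8 23/16 47/32 95/64 191/128 383/256 3065/2048 } R={ 1533/1024 767/512 3/2 2 } = 6131/4096

6131/4096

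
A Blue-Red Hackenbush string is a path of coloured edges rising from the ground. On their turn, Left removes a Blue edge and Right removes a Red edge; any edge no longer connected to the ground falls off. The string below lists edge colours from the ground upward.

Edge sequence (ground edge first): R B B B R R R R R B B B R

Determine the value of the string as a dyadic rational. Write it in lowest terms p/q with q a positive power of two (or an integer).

-995/4096

Build v(s[:k]) for k = 1..13, string s = R B B B R R R R R B B B R.
v_1 [R]  L=[·]  R=[0]  → -1
v_2 [RB]  L=[-1]  R=[0]  → -1/2
v_3 [RBB]  L=[-1 -1/2]  R=[0]  → -1/4
v_4 [RBBB]  L=[-1 -1/2 -1/4]  R=[0]  → -1/8
v_5 [RBBBR]  L=[-1 -1/2 -1/4]  R=[-1/8 0]  → -3/16
v_6 [RBBBRR]  L=[-1 -1/2 -1/4]  R=[-3/16 -1/8 0]  → -7/32
v_7 [RBBBRRR]  L=[-1 -1/2 -1/4]  R=[-7/32 -3/16 -1/8 0]  → -15/64
v_8 [RBBBRRRR]  L=[-1 -1/2 -1/4]  R=[-15/64 -7/32 -3/16 -1/8 0]  → -31/128
v_9 [RBBBRRRRR]  L=[-1 -1/2 -1/4]  R=[-31/128 -15/64 -7/32 -3/16 -1/8 0]  → -63/256
v_10 [RBBBRRRRRB]  L=[-1 -1/2 -1/4 -63/256]  R=[-31/128 -15/64 -7/32 -3/16 -1/8 0]  → -125/512
v_11 [RBBBRRRRRBB]  L=[-1 -1/2 -1/4 -63/256 -125/512]  R=[-31/128 -15/64 -7/32 -3/16 -1/8 0]  → -249/1024
v_12 [RBBBRRRRRBBB]  L=[-1 -1/2 -1/4 -63/256 -125/512 -249/1024]  R=[-31/128 -15/64 -7/32 -3/16 -1/8 0]  → -497/2048
v_13 [RBBBRRRRRBBBR]  L=[-1 -1/2 -1/4 -63/256 -125/512 -249/1024]  R=[-497/2048 -31/128 -15/64 -7/32 -3/16 -1/8 0]  → -995/4096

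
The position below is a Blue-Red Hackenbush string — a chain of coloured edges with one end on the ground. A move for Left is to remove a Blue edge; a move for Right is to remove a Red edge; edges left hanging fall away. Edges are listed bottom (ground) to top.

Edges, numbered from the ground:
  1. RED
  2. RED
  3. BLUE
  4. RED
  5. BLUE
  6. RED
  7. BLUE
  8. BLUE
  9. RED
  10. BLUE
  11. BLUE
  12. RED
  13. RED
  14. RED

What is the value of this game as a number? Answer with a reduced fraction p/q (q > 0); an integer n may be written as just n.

-6735/4096

Build v(s[:k]) for k = 1..14, string s = RED RED BLUE RED BLUE RED BLUE BLUE RED BLUE BLUE RED RED RED.
v_1 [R]  L=[—]  R=[0]  so -1
v_2 [RR]  L=[—]  R=[-1; 0]  so -2
v_3 [RRB]  L=[-2]  R=[-1; 0]  so -3/2
v_4 [RRBR]  L=[-2]  R=[-3/2; -1; 0]  so -7/4
v_5 [RRBRB]  L=[-2; -7/4]  R=[-3/2; -1; 0]  so -13/8
v_6 [RRBRBR]  L=[-2; -7/4]  R=[-13/8; -3/2; -1; 0]  so -27/16
v_7 [RRBRBRB]  L=[-2; -7/4; -27/16]  R=[-13/8; -3/2; -1; 0]  so -53/32
v_8 [RRBRBRBB]  L=[-2; -7/4; -27/16; -53/32]  R=[-13/8; -3/2; -1; 0]  so -105/64
v_9 [RRBRBRBBR]  L=[-2; -7/4; -27/16; -53/32]  R=[-105/64; -13/8; -3/2; -1; 0]  so -211/128
v_10 [RRBRBRBBRB]  L=[-2; -7/4; -27/16; -53/32; -211/128]  R=[-105/64; -13/8; -3/2; -1; 0]  so -421/256
v_11 [RRBRBRBBRBB]  L=[-2; -7/4; -27/16; -53/32; -211/128; -421/256]  R=[-105/64; -13/8; -3/2; -1; 0]  so -841/512
v_12 [RRBRBRBBRBBR]  L=[-2; -7/4; -27/16; -53/32; -211/128; -421/256]  R=[-841/512; -105/64; -13/8; -3/2; -1; 0]  so -1683/1024
v_13 [RRBRBRBBRBBRR]  L=[-2; -7/4; -27/16; -53/32; -211/128; -421/256]  R=[-1683/1024; -841/512; -105/64; -13/8; -3/2; -1; 0]  so -3367/2048
v_14 [RRBRBRBBRBBRRR]  L=[-2; -7/4; -27/16; -53/32; -211/128; -421/256]  R=[-3367/2048; -1683/1024; -841/512; -105/64; -13/8; -3/2; -1; 0]  so -6735/4096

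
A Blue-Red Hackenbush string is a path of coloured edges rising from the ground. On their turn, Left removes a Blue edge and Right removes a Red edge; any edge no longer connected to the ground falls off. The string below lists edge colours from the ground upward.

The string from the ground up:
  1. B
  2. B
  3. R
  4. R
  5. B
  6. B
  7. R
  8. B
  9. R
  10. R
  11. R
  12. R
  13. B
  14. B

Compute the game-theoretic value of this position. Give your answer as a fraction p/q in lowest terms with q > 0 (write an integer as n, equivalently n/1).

5767/4096

Recurse on prefixes of the 14-edge string B B R R B B R B R R R R B B:
val(B) = { 0 |  } -> 1
val(BB) = { 0; 1 |  } -> 2
val(BBR) = { 0; 1 | 2 } -> 3/2
val(BBRR) = { 0; 1 | 3/2; 2 } -> 5/4
val(BBRRB) = { 0; 1; 5/4 | 3/2; 2 } -> 11/8
val(BBRRBB) = { 0; 1; 5/4; 11/8 | 3/2; 2 } -> 23/16
val(BBRRBBR) = { 0; 1; 5/4; 11/8 | 23/16; 3/2; 2 } -> 45/32
val(BBRRBBRB) = { 0; 1; 5/4; 11/8; 45/32 | 23/16; 3/2; 2 } -> 91/64
val(BBRRBBRBR) = { 0; 1; 5/4; 11/8; 45/32 | 91/64; 23/16; 3/2; 2 } -> 181/128
val(BBRRBBRBRR) = { 0; 1; 5/4; 11/8; 45/32 | 181/128; 91/64; 23/16; 3/2; 2 } -> 361/256
val(BBRRBBRBRRR) = { 0; 1; 5/4; 11/8; 45/32 | 361/256; 181/128; 91/64; 23/16; 3/2; 2 } -> 721/512
val(BBRRBBRBRRRR) = { 0; 1; 5/4; 11/8; 45/32 | 721/512; 361/256; 181/128; 91/64; 23/16; 3/2; 2 } -> 1441/1024
val(BBRRBBRBRRRRB) = { 0; 1; 5/4; 11/8; 45/32; 1441/1024 | 721/512; 361/256; 181/128; 91/64; 23/16; 3/2; 2 } -> 2883/2048
val(BBRRBBRBRRRRBB) = { 0; 1; 5/4; 11/8; 45/32; 1441/1024; 2883/2048 | 721/512; 361/256; 181/128; 91/64; 23/16; 3/2; 2 } -> 5767/4096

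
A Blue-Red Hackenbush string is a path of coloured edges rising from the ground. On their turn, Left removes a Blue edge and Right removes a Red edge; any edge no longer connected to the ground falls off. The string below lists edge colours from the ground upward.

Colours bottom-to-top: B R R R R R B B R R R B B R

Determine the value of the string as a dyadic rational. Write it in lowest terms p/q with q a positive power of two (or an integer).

397/8192

B: Left { 0 }, Right { none } so simplest 1
BR: Left { 0 }, Right { 1 } so simplest 1/2
BRR: Left { 0 }, Right { 1/2,1 } so simplest 1/4
BRRR: Left { 0 }, Right { 1/4,1/2,1 } so simplest 1/8
BRRRR: Left { 0 }, Right { 1/8,1/4,1/2,1 } so simplest 1/16
BRRRRR: Left { 0 }, Right { 1/16,1/8,1/4,1/2,1 } so simplest 1/32
BRRRRRB: Left { 0,1/32 }, Right { 1/16,1/8,1/4,1/2,1 } so simplest 3/64
BRRRRRBB: Left { 0,1/32,3/64 }, Right { 1/16,1/8,1/4,1/2,1 } so simplest 7/128
BRRRRRBBR: Left { 0,1/32,3/64 }, Right { 7/128,1/16,1/8,1/4,1/2,1 } so simplest 13/256
BRRRRRBBRR: Left { 0,1/32,3/64 }, Right { 13/256,7/128,1/16,1/8,1/4,1/2,1 } so simplest 25/512
BRRRRRBBRRR: Left { 0,1/32,3/64 }, Right { 25/512,13/256,7/128,1/16,1/8,1/4,1/2,1 } so simplest 49/1024
BRRRRRBBRRRB: Left { 0,1/32,3/64,49/1024 }, Right { 25/512,13/256,7/128,1/16,1/8,1/4,1/2,1 } so simplest 99/2048
BRRRRRBBRRRBB: Left { 0,1/32,3/64,49/1024,99/2048 }, Right { 25/512,13/256,7/128,1/16,1/8,1/4,1/2,1 } so simplest 199/4096
BRRRRRBBRRRBBR: Left { 0,1/32,3/64,49/1024,99/2048 }, Right { 199/4096,25/512,13/256,7/128,1/16,1/8,1/4,1/2,1 } so simplest 397/8192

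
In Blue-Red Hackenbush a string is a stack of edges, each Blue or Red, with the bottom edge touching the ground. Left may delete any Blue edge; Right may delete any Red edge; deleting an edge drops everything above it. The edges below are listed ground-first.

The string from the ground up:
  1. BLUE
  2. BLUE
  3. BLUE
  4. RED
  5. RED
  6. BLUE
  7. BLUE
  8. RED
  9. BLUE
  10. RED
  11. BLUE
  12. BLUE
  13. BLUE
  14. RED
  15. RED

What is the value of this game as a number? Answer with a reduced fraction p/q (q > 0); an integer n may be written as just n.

G(B) = { 0 | ∅ } -> 1
G(BB) = { 0,1 | ∅ } -> 2
G(BBB) = { 0,1,2 | ∅ } -> 3
G(BBBR) = { 0,1,2 | 3 } -> 5/2
G(BBBRR) = { 0,1,2 | 5/2,3 } -> 9/4
G(BBBRRB) = { 0,1,2,9/4 | 5/2,3 } -> 19/8
G(BBBRRBB) = { 0,1,2,9/4,19/8 | 5/2,3 } -> 39/16
G(BBBRRBBR) = { 0,1,2,9/4,19/8 | 39/16,5/2,3 } -> 77/32
G(BBBRRBBRB) = { 0,1,2,9/4,19/8,77/32 | 39/16,5/2,3 } -> 155/64
G(BBBRRBBRBR) = { 0,1,2,9/4,19/8,77/32 | 155/64,39/16,5/2,3 } -> 309/128
G(BBBRRBBRBRB) = { 0,1,2,9/4,19/8,77/32,309/128 | 155/64,39/16,5/2,3 } -> 619/256
G(BBBRRBBRBRBB) = { 0,1,2,9/4,19/8,77/32,309/128,619/256 | 155/64,39/16,5/2,3 } -> 1239/512
G(BBBRRBBRBRBBB) = { 0,1,2,9/4,19/8,77/32,309/128,619/256,1239/512 | 155/64,39/16,5/2,3 } -> 2479/1024
G(BBBRRBBRBRBBBR) = { 0,1,2,9/4,19/8,77/32,309/128,619/256,1239/512 | 2479/1024,155/64,39/16,5/2,3 } -> 4957/2048
G(BBBRRBBRBRBBBRR) = { 0,1,2,9/4,19/8,77/32,309/128,619/256,1239/512 | 4957/2048,2479/1024,155/64,39/16,5/2,3 } -> 9913/4096

9913/4096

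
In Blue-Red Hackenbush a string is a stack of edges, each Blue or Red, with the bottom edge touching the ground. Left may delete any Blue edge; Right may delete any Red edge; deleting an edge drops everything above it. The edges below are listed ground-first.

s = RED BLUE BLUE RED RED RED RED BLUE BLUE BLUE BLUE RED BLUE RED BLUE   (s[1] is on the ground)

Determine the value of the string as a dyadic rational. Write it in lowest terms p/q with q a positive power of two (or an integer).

Prefix values for RED BLUE BLUE RED RED RED RED BLUE BLUE BLUE BLUE RED BLUE RED BLUE via {L|R} + simplicity:
1 of 15 · R · max L −∞ · min R 0 gives -1
2 of 15 · RB · max L -1 · min R 0 gives -1/2
3 of 15 · RBB · max L -1/2 · min R 0 gives -1/4
4 of 15 · RBBR · max L -1/2 · min R -1/4 gives -3/8
5 of 15 · RBBRR · max L -1/2 · min R -3/8 gives -7/16
6 of 15 · RBBRRR · max L -1/2 · min R -7/16 gives -15/32
7 of 15 · RBBRRRR · max L -1/2 · min R -15/32 gives -31/64
8 of 15 · RBBRRRRB · max L -31/64 · min R -15/32 gives -61/128
9 of 15 · RBBRRRRBB · max L -61/128 · min R -15/32 gives -121/256
10 of 15 · RBBRRRRBBB · max L -121/256 · min R -15/32 gives -241/512
11 of 15 · RBBRRRRBBBB · max L -241/512 · min R -15/32 gives -481/1024
12 of 15 · RBBRRRRBBBBR · max L -241/512 · min R -481/1024 gives -963/2048
13 of 15 · RBBRRRRBBBBRB · max L -963/2048 · min R -481/1024 gives -1925/4096
14 of 15 · RBBRRRRBBBBRBR · max L -963/2048 · min R -1925/4096 gives -3851/8192
15 of 15 · RBBRRRRBBBBRBRB · max L -3851/8192 · min R -1925/4096 gives -7701/16384

-7701/16384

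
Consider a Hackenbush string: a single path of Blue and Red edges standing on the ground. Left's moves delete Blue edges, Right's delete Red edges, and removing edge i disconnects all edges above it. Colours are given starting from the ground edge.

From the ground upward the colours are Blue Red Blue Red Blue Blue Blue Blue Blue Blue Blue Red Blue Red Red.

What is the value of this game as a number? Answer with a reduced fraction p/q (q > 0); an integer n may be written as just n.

edge 1 of 15 (Blue): { 0 |  } — 1
edge 2 of 15 (Red): { 0 | 1 } — 1/2
edge 3 of 15 (Blue): { 0,1/2 | 1 } — 3/4
edge 4 of 15 (Red): { 0,1/2 | 3/4,1 } — 5/8
edge 5 of 15 (Blue): { 0,1/2,5/8 | 3/4,1 } — 11/16
edge 6 of 15 (Blue): { 0,1/2,5/8,11/16 | 3/4,1 } — 23/32
edge 7 of 15 (Blue): { 0,1/2,5/8,11/16,23/32 | 3/4,1 } — 47/64
edge 8 of 15 (Blue): { 0,1/2,5/8,11/16,23/32,47/64 | 3/4,1 } — 95/128
edge 9 of 15 (Blue): { 0,1/2,5/8,11/16,23/32,47/64,95/128 | 3/4,1 } — 191/256
edge 10 of 15 (Blue): { 0,1/2,5/8,11/16,23/32,47/64,95/128,191/256 | 3/4,1 } — 383/512
edge 11 of 15 (Blue): { 0,1/2,5/8,11/16,23/32,47/64,95/128,191/256,383/512 | 3/4,1 } — 767/1024
edge 12 of 15 (Red): { 0,1/2,5/8,11/16,23/32,47/64,95/128,191/256,383/512 | 767/1024,3/4,1 } — 1533/2048
edge 13 of 15 (Blue): { 0,1/2,5/8,11/16,23/32,47/64,95/128,191/256,383/512,1533/2048 | 767/1024,3/4,1 } — 3067/4096
edge 14 of 15 (Red): { 0,1/2,5/8,11/16,23/32,47/64,95/128,191/256,383/512,1533/2048 | 3067/4096,767/1024,3/4,1 } — 6133/8192
edge 15 of 15 (Red): { 0,1/2,5/8,11/16,23/32,47/64,95/128,191/256,383/512,1533/2048 | 6133/8192,3067/4096,767/1024,3/4,1 } — 12265/16384

12265/16384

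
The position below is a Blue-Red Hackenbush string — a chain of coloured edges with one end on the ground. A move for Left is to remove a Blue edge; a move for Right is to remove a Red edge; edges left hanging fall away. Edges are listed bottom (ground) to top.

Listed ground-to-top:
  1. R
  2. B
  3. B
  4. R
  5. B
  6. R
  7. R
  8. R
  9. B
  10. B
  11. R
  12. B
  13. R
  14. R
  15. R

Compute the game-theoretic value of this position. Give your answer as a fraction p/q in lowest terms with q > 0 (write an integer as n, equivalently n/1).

Recurse on prefixes of the 15-edge string R B B R B R R R B B R B R R R:
G_1 [R]  L=[(no moves)]  R=[0]  -> -1
G_2 [RB]  L=[-1]  R=[0]  -> -1/2
G_3 [RBB]  L=[-1,-1/2]  R=[0]  -> -1/4
G_4 [RBBR]  L=[-1,-1/2]  R=[-1/4,0]  -> -3/8
G_5 [RBBRB]  L=[-1,-1/2,-3/8]  R=[-1/4,0]  -> -5/16
G_6 [RBBRBR]  L=[-1,-1/2,-3/8]  R=[-5/16,-1/4,0]  -> -11/32
G_7 [RBBRBRR]  L=[-1,-1/2,-3/8]  R=[-11/32,-5/16,-1/4,0]  -> -23/64
G_8 [RBBRBRRR]  L=[-1,-1/2,-3/8]  R=[-23/64,-11/32,-5/16,-1/4,0]  -> -47/128
G_9 [RBBRBRRRB]  L=[-1,-1/2,-3/8,-47/128]  R=[-23/64,-11/32,-5/16,-1/4,0]  -> -93/256
G_10 [RBBRBRRRBB]  L=[-1,-1/2,-3/8,-47/128,-93/256]  R=[-23/64,-11/32,-5/16,-1/4,0]  -> -185/512
G_11 [RBBRBRRRBBR]  L=[-1,-1/2,-3/8,-47/128,-93/256]  R=[-185/512,-23/64,-11/32,-5/16,-1/4,0]  -> -371/1024
G_12 [RBBRBRRRBBRB]  L=[-1,-1/2,-3/8,-47/128,-93/256,-371/1024]  R=[-185/512,-23/64,-11/32,-5/16,-1/4,0]  -> -741/2048
G_13 [RBBRBRRRBBRBR]  L=[-1,-1/2,-3/8,-47/128,-93/256,-371/1024]  R=[-741/2048,-185/512,-23/64,-11/32,-5/16,-1/4,0]  -> -1483/4096
G_14 [RBBRBRRRBBRBRR]  L=[-1,-1/2,-3/8,-47/128,-93/256,-371/1024]  R=[-1483/4096,-741/2048,-185/512,-23/64,-11/32,-5/16,-1/4,0]  -> -2967/8192
G_15 [RBBRBRRRBBRBRRR]  L=[-1,-1/2,-3/8,-47/128,-93/256,-371/1024]  R=[-2967/8192,-1483/4096,-741/2048,-185/512,-23/64,-11/32,-5/16,-1/4,0]  -> -5935/16384

-5935/16384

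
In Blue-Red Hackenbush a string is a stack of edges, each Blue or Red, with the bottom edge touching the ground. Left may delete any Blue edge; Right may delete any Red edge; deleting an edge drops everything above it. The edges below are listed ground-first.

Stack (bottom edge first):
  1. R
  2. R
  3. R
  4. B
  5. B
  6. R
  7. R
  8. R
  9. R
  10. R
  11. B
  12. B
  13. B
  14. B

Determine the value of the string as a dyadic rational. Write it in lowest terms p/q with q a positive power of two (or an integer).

Recurse on prefixes of the 14-edge string R R R B B R R R R R B B B B:
R: Left { ∅ }, Right { 0 } => simplest -1
RR: Left { ∅ }, Right { -1; 0 } => simplest -2
RRR: Left { ∅ }, Right { -2; -1; 0 } => simplest -3
RRRB: Left { -3 }, Right { -2; -1; 0 } => simplest -5/2
RRRBB: Left { -3; -5/2 }, Right { -2; -1; 0 } => simplest -9/4
RRRBBR: Left { -3; -5/2 }, Right { -9/4; -2; -1; 0 } => simplest -19/8
RRRBBRR: Left { -3; -5/2 }, Right { -19/8; -9/4; -2; -1; 0 } => simplest -39/16
RRRBBRRR: Left { -3; -5/2 }, Right { -39/16; -19/8; -9/4; -2; -1; 0 } => simplest -79/32
RRRBBRRRR: Left { -3; -5/2 }, Right { -79/32; -39/16; -19/8; -9/4; -2; -1; 0 } => simplest -159/64
RRRBBRRRRR: Left { -3; -5/2 }, Right { -159/64; -79/32; -39/16; -19/8; -9/4; -2; -1; 0 } => simplest -319/128
RRRBBRRRRRB: Left { -3; -5/2; -319/128 }, Right { -159/64; -79/32; -39/16; -19/8; -9/4; -2; -1; 0 } => simplest -637/256
RRRBBRRRRRBB: Left { -3; -5/2; -319/128; -637/256 }, Right { -159/64; -79/32; -39/16; -19/8; -9/4; -2; -1; 0 } => simplest -1273/512
RRRBBRRRRRBBB: Left { -3; -5/2; -319/128; -637/256; -1273/512 }, Right { -159/64; -79/32; -39/16; -19/8; -9/4; -2; -1; 0 } => simplest -2545/1024
RRRBBRRRRRBBBB: Left { -3; -5/2; -319/128; -637/256; -1273/512; -2545/1024 }, Right { -159/64; -79/32; -39/16; -19/8; -9/4; -2; -1; 0 } => simplest -5089/2048

-5089/2048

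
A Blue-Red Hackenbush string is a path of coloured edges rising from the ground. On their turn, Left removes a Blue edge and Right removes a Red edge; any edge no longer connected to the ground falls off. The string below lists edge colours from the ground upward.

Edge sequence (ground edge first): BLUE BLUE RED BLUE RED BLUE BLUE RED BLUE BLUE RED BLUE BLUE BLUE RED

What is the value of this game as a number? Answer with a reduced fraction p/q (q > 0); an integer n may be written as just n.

14045/8192

Prefix values for BLUE BLUE RED BLUE RED BLUE BLUE RED BLUE BLUE RED BLUE BLUE BLUE RED via {L|R} + simplicity:
edge 1 of 15 (BLUE): { 0 |  } -> 1
edge 2 of 15 (BLUE): { 0 1 |  } -> 2
edge 3 of 15 (RED): { 0 1 | 2 } -> 3/2
edge 4 of 15 (BLUE): { 0 1 3/2 | 2 } -> 7/4
edge 5 of 15 (RED): { 0 1 3/2 | 7/4 2 } -> 13/8
edge 6 of 15 (BLUE): { 0 1 3/2 13/8 | 7/4 2 } -> 27/16
edge 7 of 15 (BLUE): { 0 1 3/2 13/8 27/16 | 7/4 2 } -> 55/32
edge 8 of 15 (RED): { 0 1 3/2 13/8 27/16 | 55/32 7/4 2 } -> 109/64
edge 9 of 15 (BLUE): { 0 1 3/2 13/8 27/16 109/64 | 55/32 7/4 2 } -> 219/128
edge 10 of 15 (BLUE): { 0 1 3/2 13/8 27/16 109/64 219/128 | 55/32 7/4 2 } -> 439/256
edge 11 of 15 (RED): { 0 1 3/2 13/8 27/16 109/64 219/128 | 439/256 55/32 7/4 2 } -> 877/512
edge 12 of 15 (BLUE): { 0 1 3/2 13/8 27/16 109/64 219/128 877/512 | 439/256 55/32 7/4 2 } -> 1755/1024
edge 13 of 15 (BLUE): { 0 1 3/2 13/8 27/16 109/64 219/128 877/512 1755/1024 | 439/256 55/32 7/4 2 } -> 3511/2048
edge 14 of 15 (BLUE): { 0 1 3/2 13/8 27/16 109/64 219/128 877/512 1755/1024 3511/2048 | 439/256 55/32 7/4 2 } -> 7023/4096
edge 15 of 15 (RED): { 0 1 3/2 13/8 27/16 109/64 219/128 877/512 1755/1024 3511/2048 | 7023/4096 439/256 55/32 7/4 2 } -> 14045/8192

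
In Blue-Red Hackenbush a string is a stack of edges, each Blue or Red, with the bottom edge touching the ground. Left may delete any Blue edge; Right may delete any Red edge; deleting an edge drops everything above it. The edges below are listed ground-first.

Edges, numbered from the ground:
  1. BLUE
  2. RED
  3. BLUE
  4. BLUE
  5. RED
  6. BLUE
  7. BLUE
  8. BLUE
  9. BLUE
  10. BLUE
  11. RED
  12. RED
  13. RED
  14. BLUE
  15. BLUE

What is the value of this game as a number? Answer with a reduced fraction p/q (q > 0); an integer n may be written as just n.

1 of 15 · B · max L 0 · min R +∞ gives 1
2 of 15 · BR · max L 0 · min R 1 gives 1/2
3 of 15 · BRB · max L 1/2 · min R 1 gives 3/4
4 of 15 · BRBB · max L 3/4 · min R 1 gives 7/8
5 of 15 · BRBBR · max L 3/4 · min R 7/8 gives 13/16
6 of 15 · BRBBRB · max L 13/16 · min R 7/8 gives 27/32
7 of 15 · BRBBRBB · max L 27/32 · min R 7/8 gives 55/64
8 of 15 · BRBBRBBB · max L 55/64 · min R 7/8 gives 111/128
9 of 15 · BRBBRBBBB · max L 111/128 · min R 7/8 gives 223/256
10 of 15 · BRBBRBBBBB · max L 223/256 · min R 7/8 gives 447/512
11 of 15 · BRBBRBBBBBR · max L 223/256 · min R 447/512 gives 893/1024
12 of 15 · BRBBRBBBBBRR · max L 223/256 · min R 893/1024 gives 1785/2048
13 of 15 · BRBBRBBBBBRRR · max L 223/256 · min R 1785/2048 gives 3569/4096
14 of 15 · BRBBRBBBBBRRRB · max L 3569/4096 · min R 1785/2048 gives 7139/8192
15 of 15 · BRBBRBBBBBRRRBB · max L 7139/8192 · min R 1785/2048 gives 14279/16384

14279/16384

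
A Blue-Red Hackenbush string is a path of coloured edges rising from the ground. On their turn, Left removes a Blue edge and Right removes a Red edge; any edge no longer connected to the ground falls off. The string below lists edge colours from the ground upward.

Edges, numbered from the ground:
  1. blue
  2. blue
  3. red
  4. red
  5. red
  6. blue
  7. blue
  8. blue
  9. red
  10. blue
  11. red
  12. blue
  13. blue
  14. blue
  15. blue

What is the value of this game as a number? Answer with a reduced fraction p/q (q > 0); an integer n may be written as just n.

10079/8192

Prefix values for blue blue red red red blue blue blue red blue red blue blue blue blue via {L|R} + simplicity:
value(b) = { 0 | none } => 1
value(bb) = { 0 1 | none } => 2
value(bbr) = { 0 1 | 2 } => 3/2
value(bbrr) = { 0 1 | 3/2 2 } => 5/4
value(bbrrr) = { 0 1 | 5/4 3/2 2 } => 9/8
value(bbrrrb) = { 0 1 9/8 | 5/4 3/2 2 } => 19/16
value(bbrrrbb) = { 0 1 9/8 19/16 | 5/4 3/2 2 } => 39/32
value(bbrrrbbb) = { 0 1 9/8 19/16 39/32 | 5/4 3/2 2 } => 79/64
value(bbrrrbbbr) = { 0 1 9/8 19/16 39/32 | 79/64 5/4 3/2 2 } => 157/128
value(bbrrrbbbrb) = { 0 1 9/8 19/16 39/32 157/128 | 79/64 5/4 3/2 2 } => 315/256
value(bbrrrbbbrbr) = { 0 1 9/8 19/16 39/32 157/128 | 315/256 79/64 5/4 3/2 2 } => 629/512
value(bbrrrbbbrbrb) = { 0 1 9/8 19/16 39/32 157/128 629/512 | 315/256 79/64 5/4 3/2 2 } => 1259/1024
value(bbrrrbbbrbrbb) = { 0 1 9/8 19/16 39/32 157/128 629/512 1259/1024 | 315/256 79/64 5/4 3/2 2 } => 2519/2048
value(bbrrrbbbrbrbbb) = { 0 1 9/8 19/16 39/32 157/128 629/512 1259/1024 2519/2048 | 315/256 79/64 5/4 3/2 2 } => 5039/4096
value(bbrrrbbbrbrbbbb) = { 0 1 9/8 19/16 39/32 157/128 629/512 1259/1024 2519/2048 5039/4096 | 315/256 79/64 5/4 3/2 2 } => 10079/8192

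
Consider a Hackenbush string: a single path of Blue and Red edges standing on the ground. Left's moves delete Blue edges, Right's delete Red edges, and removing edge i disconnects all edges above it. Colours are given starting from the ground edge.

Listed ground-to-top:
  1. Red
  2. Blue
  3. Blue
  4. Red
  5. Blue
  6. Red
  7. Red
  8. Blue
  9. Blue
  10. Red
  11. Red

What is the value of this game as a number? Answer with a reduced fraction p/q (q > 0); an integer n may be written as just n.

-359/1024

Recurse on prefixes of the 11-edge string Red Blue Blue Red Blue Red Red Blue Blue Red Red:
value_1 [R]  L=[]  R=[0]  => -1
value_2 [RB]  L=[-1]  R=[0]  => -1/2
value_3 [RBB]  L=[-1 -1/2]  R=[0]  => -1/4
value_4 [RBBR]  L=[-1 -1/2]  R=[-1/4 0]  => -3/8
value_5 [RBBRB]  L=[-1 -1/2 -3/8]  R=[-1/4 0]  => -5/16
value_6 [RBBRBR]  L=[-1 -1/2 -3/8]  R=[-5/16 -1/4 0]  => -11/32
value_7 [RBBRBRR]  L=[-1 -1/2 -3/8]  R=[-11/32 -5/16 -1/4 0]  => -23/64
value_8 [RBBRBRRB]  L=[-1 -1/2 -3/8 -23/64]  R=[-11/32 -5/16 -1/4 0]  => -45/128
value_9 [RBBRBRRBB]  L=[-1 -1/2 -3/8 -23/64 -45/128]  R=[-11/32 -5/16 -1/4 0]  => -89/256
value_10 [RBBRBRRBBR]  L=[-1 -1/2 -3/8 -23/64 -45/128]  R=[-89/256 -11/32 -5/16 -1/4 0]  => -179/512
value_11 [RBBRBRRBBRR]  L=[-1 -1/2 -3/8 -23/64 -45/128]  R=[-179/512 -89/256 -11/32 -5/16 -1/4 0]  => -359/1024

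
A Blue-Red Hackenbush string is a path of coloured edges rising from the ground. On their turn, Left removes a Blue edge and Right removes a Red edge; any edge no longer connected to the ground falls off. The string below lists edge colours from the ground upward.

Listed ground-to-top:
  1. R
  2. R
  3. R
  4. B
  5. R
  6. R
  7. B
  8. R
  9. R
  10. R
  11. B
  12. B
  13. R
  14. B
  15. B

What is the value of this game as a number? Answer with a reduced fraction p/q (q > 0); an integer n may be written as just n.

-11721/4096

Build val(s[:k]) for k = 1..15, string s = R R R B R R B R R R B B R B B.
step 1: add R to get R; options L={ · } R={ 0 } → -1
step 2: add R to get RR; options L={ · } R={ -1; 0 } → -2
step 3: add R to get RRR; options L={ · } R={ -2; -1; 0 } → -3
step 4: add B to get RRRB; options L={ -3 } R={ -2; -1; 0 } → -5/2
step 5: add R to get RRRBR; options L={ -3 } R={ -5/2; -2; -1; 0 } → -11/4
step 6: add R to get RRRBRR; options L={ -3 } R={ -11/4; -5/2; -2; -1; 0 } → -23/8
step 7: add B to get RRRBRRB; options L={ -3; -23/8 } R={ -11/4; -5/2; -2; -1; 0 } → -45/16
step 8: add R to get RRRBRRBR; options L={ -3; -23/8 } R={ -45/16; -11/4; -5/2; -2; -1; 0 } → -91/32
step 9: add R to get RRRBRRBRR; options L={ -3; -23/8 } R={ -91/32; -45/16; -11/4; -5/2; -2; -1; 0 } → -183/64
step 10: add R to get RRRBRRBRRR; options L={ -3; -23/8 } R={ -183/64; -91/32; -45/16; -11/4; -5/2; -2; -1; 0 } → -367/128
step 11: add B to get RRRBRRBRRRB; options L={ -3; -23/8; -367/128 } R={ -183/64; -91/32; -45/16; -11/4; -5/2; -2; -1; 0 } → -733/256
step 12: add B to get RRRBRRBRRRBB; options L={ -3; -23/8; -367/128; -733/256 } R={ -183/64; -91/32; -45/16; -11/4; -5/2; -2; -1; 0 } → -1465/512
step 13: add R to get RRRBRRBRRRBBR; options L={ -3; -23/8; -367/128; -733/256 } R={ -1465/512; -183/64; -91/32; -45/16; -11/4; -5/2; -2; -1; 0 } → -2931/1024
step 14: add B to get RRRBRRBRRRBBRB; options L={ -3; -23/8; -367/128; -733/256; -2931/1024 } R={ -1465/512; -183/64; -91/32; -45/16; -11/4; -5/2; -2; -1; 0 } → -5861/2048
step 15: add B to get RRRBRRBRRRBBRBB; options L={ -3; -23/8; -367/128; -733/256; -2931/1024; -5861/2048 } R={ -1465/512; -183/64; -91/32; -45/16; -11/4; -5/2; -2; -1; 0 } → -11721/4096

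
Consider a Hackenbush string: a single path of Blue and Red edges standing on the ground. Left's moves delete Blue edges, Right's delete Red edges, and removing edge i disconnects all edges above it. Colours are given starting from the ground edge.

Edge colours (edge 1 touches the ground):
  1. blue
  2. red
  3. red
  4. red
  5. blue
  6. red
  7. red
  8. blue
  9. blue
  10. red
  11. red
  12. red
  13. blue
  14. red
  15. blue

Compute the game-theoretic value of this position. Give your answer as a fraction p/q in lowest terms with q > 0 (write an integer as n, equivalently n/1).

2443/16384

b: Left { 0 }, Right { (no moves) } ⇒ simplest 1
br: Left { 0 }, Right { 1 } ⇒ simplest 1/2
brr: Left { 0 }, Right { 1/2,1 } ⇒ simplest 1/4
brrr: Left { 0 }, Right { 1/4,1/2,1 } ⇒ simplest 1/8
brrrb: Left { 0,1/8 }, Right { 1/4,1/2,1 } ⇒ simplest 3/16
brrrbr: Left { 0,1/8 }, Right { 3/16,1/4,1/2,1 } ⇒ simplest 5/32
brrrbrr: Left { 0,1/8 }, Right { 5/32,3/16,1/4,1/2,1 } ⇒ simplest 9/64
brrrbrrb: Left { 0,1/8,9/64 }, Right { 5/32,3/16,1/4,1/2,1 } ⇒ simplest 19/128
brrrbrrbb: Left { 0,1/8,9/64,19/128 }, Right { 5/32,3/16,1/4,1/2,1 } ⇒ simplest 39/256
brrrbrrbbr: Left { 0,1/8,9/64,19/128 }, Right { 39/256,5/32,3/16,1/4,1/2,1 } ⇒ simplest 77/512
brrrbrrbbrr: Left { 0,1/8,9/64,19/128 }, Right { 77/512,39/256,5/32,3/16,1/4,1/2,1 } ⇒ simplest 153/1024
brrrbrrbbrrr: Left { 0,1/8,9/64,19/128 }, Right { 153/1024,77/512,39/256,5/32,3/16,1/4,1/2,1 } ⇒ simplest 305/2048
brrrbrrbbrrrb: Left { 0,1/8,9/64,19/128,305/2048 }, Right { 153/1024,77/512,39/256,5/32,3/16,1/4,1/2,1 } ⇒ simplest 611/4096
brrrbrrbbrrrbr: Left { 0,1/8,9/64,19/128,305/2048 }, Right { 611/4096,153/1024,77/512,39/256,5/32,3/16,1/4,1/2,1 } ⇒ simplest 1221/8192
brrrbrrbbrrrbrb: Left { 0,1/8,9/64,19/128,305/2048,1221/8192 }, Right { 611/4096,153/1024,77/512,39/256,5/32,3/16,1/4,1/2,1 } ⇒ simplest 2443/16384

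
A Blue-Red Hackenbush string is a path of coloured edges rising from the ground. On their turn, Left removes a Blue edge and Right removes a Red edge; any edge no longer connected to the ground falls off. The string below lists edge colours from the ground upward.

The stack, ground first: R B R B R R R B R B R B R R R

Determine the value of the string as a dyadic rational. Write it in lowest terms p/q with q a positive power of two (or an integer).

G_1 [R]  L=[]  R=[0]  gives -1
G_2 [RB]  L=[-1]  R=[0]  gives -1/2
G_3 [RBR]  L=[-1]  R=[-1/2; 0]  gives -3/4
G_4 [RBRB]  L=[-1; -3/4]  R=[-1/2; 0]  gives -5/8
G_5 [RBRBR]  L=[-1; -3/4]  R=[-5/8; -1/2; 0]  gives -11/16
G_6 [RBRBRR]  L=[-1; -3/4]  R=[-11/16; -5/8; -1/2; 0]  gives -23/32
G_7 [RBRBRRR]  L=[-1; -3/4]  R=[-23/32; -11/16; -5/8; -1/2; 0]  gives -47/64
G_8 [RBRBRRRB]  L=[-1; -3/4; -47/64]  R=[-23/32; -11/16; -5/8; -1/2; 0]  gives -93/128
G_9 [RBRBRRRBR]  L=[-1; -3/4; -47/64]  R=[-93/128; -23/32; -11/16; -5/8; -1/2; 0]  gives -187/256
G_10 [RBRBRRRBRB]  L=[-1; -3/4; -47/64; -187/256]  R=[-93/128; -23/32; -11/16; -5/8; -1/2; 0]  gives -373/512
G_11 [RBRBRRRBRBR]  L=[-1; -3/4; -47/64; -187/256]  R=[-373/512; -93/128; -23/32; -11/16; -5/8; -1/2; 0]  gives -747/1024
G_12 [RBRBRRRBRBRB]  L=[-1; -3/4; -47/64; -187/256; -747/1024]  R=[-373/512; -93/128; -23/32; -11/16; -5/8; -1/2; 0]  gives -1493/2048
G_13 [RBRBRRRBRBRBR]  L=[-1; -3/4; -47/64; -187/256; -747/1024]  R=[-1493/2048; -373/512; -93/128; -23/32; -11/16; -5/8; -1/2; 0]  gives -2987/4096
G_14 [RBRBRRRBRBRBRR]  L=[-1; -3/4; -47/64; -187/256; -747/1024]  R=[-2987/4096; -1493/2048; -373/512; -93/128; -23/32; -11/16; -5/8; -1/2; 0]  gives -5975/8192
G_15 [RBRBRRRBRBRBRRR]  L=[-1; -3/4; -47/64; -187/256; -747/1024]  R=[-5975/8192; -2987/4096; -1493/2048; -373/512; -93/128; -23/32; -11/16; -5/8; -1/2; 0]  gives -11951/16384

-11951/16384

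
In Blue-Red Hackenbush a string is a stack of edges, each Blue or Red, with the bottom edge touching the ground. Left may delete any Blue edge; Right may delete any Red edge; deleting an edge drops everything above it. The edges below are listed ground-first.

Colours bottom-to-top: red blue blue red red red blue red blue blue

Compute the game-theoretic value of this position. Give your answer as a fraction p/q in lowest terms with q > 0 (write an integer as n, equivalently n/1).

-233/512

Prefix values for red blue blue red red red blue red blue blue via {L|R} + simplicity:
1 of 10 · r · max L −∞ · min R 0 — -1
2 of 10 · rb · max L -1 · min R 0 — -1/2
3 of 10 · rbb · max L -1/2 · min R 0 — -1/4
4 of 10 · rbbr · max L -1/2 · min R -1/4 — -3/8
5 of 10 · rbbrr · max L -1/2 · min R -3/8 — -7/16
6 of 10 · rbbrrr · max L -1/2 · min R -7/16 — -15/32
7 of 10 · rbbrrrb · max L -15/32 · min R -7/16 — -29/64
8 of 10 · rbbrrrbr · max L -15/32 · min R -29/64 — -59/128
9 of 10 · rbbrrrbrb · max L -59/128 · min R -29/64 — -117/256
10 of 10 · rbbrrrbrbb · max L -117/256 · min R -29/64 — -233/512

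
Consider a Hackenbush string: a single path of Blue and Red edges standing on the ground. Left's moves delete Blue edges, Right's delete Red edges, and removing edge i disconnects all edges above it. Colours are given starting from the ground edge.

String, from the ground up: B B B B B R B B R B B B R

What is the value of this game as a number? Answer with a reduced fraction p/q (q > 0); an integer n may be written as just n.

Build val(s[:k]) for k = 1..13, string s = B B B B B R B B R B B B R.
1 of 13 · B · max L 0 · min R +∞ => 1
2 of 13 · BB · max L 1 · min R +∞ => 2
3 of 13 · BBB · max L 2 · min R +∞ => 3
4 of 13 · BBBB · max L 3 · min R +∞ => 4
5 of 13 · BBBBB · max L 4 · min R +∞ => 5
6 of 13 · BBBBBR · max L 4 · min R 5 => 9/2
7 of 13 · BBBBBRB · max L 9/2 · min R 5 => 19/4
8 of 13 · BBBBBRBB · max L 19/4 · min R 5 => 39/8
9 of 13 · BBBBBRBBR · max L 19/4 · min R 39/8 => 77/16
10 of 13 · BBBBBRBBRB · max L 77/16 · min R 39/8 => 155/32
11 of 13 · BBBBBRBBRBB · max L 155/32 · min R 39/8 => 311/64
12 of 13 · BBBBBRBBRBBB · max L 311/64 · min R 39/8 => 623/128
13 of 13 · BBBBBRBBRBBBR · max L 311/64 · min R 623/128 => 1245/256

1245/256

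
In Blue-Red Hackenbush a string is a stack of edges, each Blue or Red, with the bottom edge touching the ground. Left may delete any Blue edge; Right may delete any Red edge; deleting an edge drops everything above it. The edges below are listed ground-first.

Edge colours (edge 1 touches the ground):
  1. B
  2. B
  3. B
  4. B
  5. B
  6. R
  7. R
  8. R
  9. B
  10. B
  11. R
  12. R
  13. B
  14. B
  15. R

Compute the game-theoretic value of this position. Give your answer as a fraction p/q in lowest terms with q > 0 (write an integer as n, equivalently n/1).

value(B) = { 0 | none } gives 1
value(BB) = { 0,1 | none } gives 2
value(BBB) = { 0,1,2 | none } gives 3
value(BBBB) = { 0,1,2,3 | none } gives 4
value(BBBBB) = { 0,1,2,3,4 | none } gives 5
value(BBBBBR) = { 0,1,2,3,4 | 5 } gives 9/2
value(BBBBBRR) = { 0,1,2,3,4 | 9/2,5 } gives 17/4
value(BBBBBRRR) = { 0,1,2,3,4 | 17/4,9/2,5 } gives 33/8
value(BBBBBRRRB) = { 0,1,2,3,4,33/8 | 17/4,9/2,5 } gives 67/16
value(BBBBBRRRBB) = { 0,1,2,3,4,33/8,67/16 | 17/4,9/2,5 } gives 135/32
value(BBBBBRRRBBR) = { 0,1,2,3,4,33/8,67/16 | 135/32,17/4,9/2,5 } gives 269/64
value(BBBBBRRRBBRR) = { 0,1,2,3,4,33/8,67/16 | 269/64,135/32,17/4,9/2,5 } gives 537/128
value(BBBBBRRRBBRRB) = { 0,1,2,3,4,33/8,67/16,537/128 | 269/64,135/32,17/4,9/2,5 } gives 1075/256
value(BBBBBRRRBBRRBB) = { 0,1,2,3,4,33/8,67/16,537/128,1075/256 | 269/64,135/32,17/4,9/2,5 } gives 2151/512
value(BBBBBRRRBBRRBBR) = { 0,1,2,3,4,33/8,67/16,537/128,1075/256 | 2151/512,269/64,135/32,17/4,9/2,5 } gives 4301/1024

4301/1024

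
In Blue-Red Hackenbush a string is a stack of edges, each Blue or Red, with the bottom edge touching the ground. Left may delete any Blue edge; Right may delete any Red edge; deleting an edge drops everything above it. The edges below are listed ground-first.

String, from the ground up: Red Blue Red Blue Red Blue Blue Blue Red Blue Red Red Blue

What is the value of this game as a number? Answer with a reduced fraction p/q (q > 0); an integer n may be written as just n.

R: Left { none }, Right { 0 } — simplest -1
RB: Left { -1 }, Right { 0 } — simplest -1/2
RBR: Left { -1 }, Right { -1/2; 0 } — simplest -3/4
RBRB: Left { -1; -3/4 }, Right { -1/2; 0 } — simplest -5/8
RBRBR: Left { -1; -3/4 }, Right { -5/8; -1/2; 0 } — simplest -11/16
RBRBRB: Left { -1; -3/4; -11/16 }, Right { -5/8; -1/2; 0 } — simplest -21/32
RBRBRBB: Left { -1; -3/4; -11/16; -21/32 }, Right { -5/8; -1/2; 0 } — simplest -41/64
RBRBRBBB: Left { -1; -3/4; -11/16; -21/32; -41/64 }, Right { -5/8; -1/2; 0 } — simplest -81/128
RBRBRBBBR: Left { -1; -3/4; -11/16; -21/32; -41/64 }, Right { -81/128; -5/8; -1/2; 0 } — simplest -163/256
RBRBRBBBRB: Left { -1; -3/4; -11/16; -21/32; -41/64; -163/256 }, Right { -81/128; -5/8; -1/2; 0 } — simplest -325/512
RBRBRBBBRBR: Left { -1; -3/4; -11/16; -21/32; -41/64; -163/256 }, Right { -325/512; -81/128; -5/8; -1/2; 0 } — simplest -651/1024
RBRBRBBBRBRR: Left { -1; -3/4; -11/16; -21/32; -41/64; -163/256 }, Right { -651/1024; -325/512; -81/128; -5/8; -1/2; 0 } — simplest -1303/2048
RBRBRBBBRBRRB: Left { -1; -3/4; -11/16; -21/32; -41/64; -163/256; -1303/2048 }, Right { -651/1024; -325/512; -81/128; -5/8; -1/2; 0 } — simplest -2605/4096

-2605/4096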